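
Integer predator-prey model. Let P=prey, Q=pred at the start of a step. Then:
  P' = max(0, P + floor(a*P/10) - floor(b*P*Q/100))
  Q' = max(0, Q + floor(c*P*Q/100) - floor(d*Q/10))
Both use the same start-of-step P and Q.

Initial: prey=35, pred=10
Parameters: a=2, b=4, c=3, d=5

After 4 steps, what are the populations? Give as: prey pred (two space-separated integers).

Step 1: prey: 35+7-14=28; pred: 10+10-5=15
Step 2: prey: 28+5-16=17; pred: 15+12-7=20
Step 3: prey: 17+3-13=7; pred: 20+10-10=20
Step 4: prey: 7+1-5=3; pred: 20+4-10=14

Answer: 3 14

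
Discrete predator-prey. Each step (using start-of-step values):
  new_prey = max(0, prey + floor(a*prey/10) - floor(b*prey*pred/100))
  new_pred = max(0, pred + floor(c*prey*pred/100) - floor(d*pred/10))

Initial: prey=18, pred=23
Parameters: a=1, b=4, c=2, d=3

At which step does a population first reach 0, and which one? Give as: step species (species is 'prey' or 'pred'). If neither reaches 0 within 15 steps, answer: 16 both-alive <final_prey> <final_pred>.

Answer: 2 prey

Derivation:
Step 1: prey: 18+1-16=3; pred: 23+8-6=25
Step 2: prey: 3+0-3=0; pred: 25+1-7=19
First extinction: prey at step 2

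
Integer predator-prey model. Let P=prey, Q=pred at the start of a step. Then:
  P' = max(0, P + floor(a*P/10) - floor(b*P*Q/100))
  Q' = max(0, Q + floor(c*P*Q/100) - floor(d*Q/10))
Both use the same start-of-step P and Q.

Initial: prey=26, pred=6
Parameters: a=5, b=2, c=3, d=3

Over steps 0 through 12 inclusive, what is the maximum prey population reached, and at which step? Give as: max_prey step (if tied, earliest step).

Answer: 57 3

Derivation:
Step 1: prey: 26+13-3=36; pred: 6+4-1=9
Step 2: prey: 36+18-6=48; pred: 9+9-2=16
Step 3: prey: 48+24-15=57; pred: 16+23-4=35
Step 4: prey: 57+28-39=46; pred: 35+59-10=84
Step 5: prey: 46+23-77=0; pred: 84+115-25=174
Step 6: prey: 0+0-0=0; pred: 174+0-52=122
Step 7: prey: 0+0-0=0; pred: 122+0-36=86
Step 8: prey: 0+0-0=0; pred: 86+0-25=61
Step 9: prey: 0+0-0=0; pred: 61+0-18=43
Step 10: prey: 0+0-0=0; pred: 43+0-12=31
Step 11: prey: 0+0-0=0; pred: 31+0-9=22
Step 12: prey: 0+0-0=0; pred: 22+0-6=16
Max prey = 57 at step 3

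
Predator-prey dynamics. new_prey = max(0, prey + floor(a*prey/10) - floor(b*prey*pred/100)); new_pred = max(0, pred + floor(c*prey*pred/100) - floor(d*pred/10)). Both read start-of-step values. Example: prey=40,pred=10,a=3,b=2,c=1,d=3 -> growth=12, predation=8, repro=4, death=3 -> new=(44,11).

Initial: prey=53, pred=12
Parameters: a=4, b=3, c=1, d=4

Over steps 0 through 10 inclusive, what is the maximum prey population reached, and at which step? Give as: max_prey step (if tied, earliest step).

Step 1: prey: 53+21-19=55; pred: 12+6-4=14
Step 2: prey: 55+22-23=54; pred: 14+7-5=16
Step 3: prey: 54+21-25=50; pred: 16+8-6=18
Step 4: prey: 50+20-27=43; pred: 18+9-7=20
Step 5: prey: 43+17-25=35; pred: 20+8-8=20
Step 6: prey: 35+14-21=28; pred: 20+7-8=19
Step 7: prey: 28+11-15=24; pred: 19+5-7=17
Step 8: prey: 24+9-12=21; pred: 17+4-6=15
Step 9: prey: 21+8-9=20; pred: 15+3-6=12
Step 10: prey: 20+8-7=21; pred: 12+2-4=10
Max prey = 55 at step 1

Answer: 55 1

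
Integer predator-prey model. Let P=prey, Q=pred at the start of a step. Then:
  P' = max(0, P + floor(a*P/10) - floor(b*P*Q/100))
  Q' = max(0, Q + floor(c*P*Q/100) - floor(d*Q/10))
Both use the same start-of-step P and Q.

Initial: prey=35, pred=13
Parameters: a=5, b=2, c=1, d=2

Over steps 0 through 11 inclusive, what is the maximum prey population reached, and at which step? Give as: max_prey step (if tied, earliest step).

Step 1: prey: 35+17-9=43; pred: 13+4-2=15
Step 2: prey: 43+21-12=52; pred: 15+6-3=18
Step 3: prey: 52+26-18=60; pred: 18+9-3=24
Step 4: prey: 60+30-28=62; pred: 24+14-4=34
Step 5: prey: 62+31-42=51; pred: 34+21-6=49
Step 6: prey: 51+25-49=27; pred: 49+24-9=64
Step 7: prey: 27+13-34=6; pred: 64+17-12=69
Step 8: prey: 6+3-8=1; pred: 69+4-13=60
Step 9: prey: 1+0-1=0; pred: 60+0-12=48
Step 10: prey: 0+0-0=0; pred: 48+0-9=39
Step 11: prey: 0+0-0=0; pred: 39+0-7=32
Max prey = 62 at step 4

Answer: 62 4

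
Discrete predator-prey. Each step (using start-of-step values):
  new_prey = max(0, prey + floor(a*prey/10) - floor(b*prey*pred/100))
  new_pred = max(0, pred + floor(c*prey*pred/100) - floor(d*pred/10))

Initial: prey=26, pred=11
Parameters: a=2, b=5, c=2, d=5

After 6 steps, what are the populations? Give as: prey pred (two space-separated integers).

Answer: 9 1

Derivation:
Step 1: prey: 26+5-14=17; pred: 11+5-5=11
Step 2: prey: 17+3-9=11; pred: 11+3-5=9
Step 3: prey: 11+2-4=9; pred: 9+1-4=6
Step 4: prey: 9+1-2=8; pred: 6+1-3=4
Step 5: prey: 8+1-1=8; pred: 4+0-2=2
Step 6: prey: 8+1-0=9; pred: 2+0-1=1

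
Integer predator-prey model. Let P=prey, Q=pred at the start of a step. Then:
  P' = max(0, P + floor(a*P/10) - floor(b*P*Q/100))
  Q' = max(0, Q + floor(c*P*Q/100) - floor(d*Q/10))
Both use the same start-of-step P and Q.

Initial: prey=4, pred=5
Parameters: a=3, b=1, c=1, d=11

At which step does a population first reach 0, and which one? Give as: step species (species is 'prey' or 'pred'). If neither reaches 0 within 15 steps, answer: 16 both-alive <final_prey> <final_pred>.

Answer: 1 pred

Derivation:
Step 1: prey: 4+1-0=5; pred: 5+0-5=0
First extinction: pred at step 1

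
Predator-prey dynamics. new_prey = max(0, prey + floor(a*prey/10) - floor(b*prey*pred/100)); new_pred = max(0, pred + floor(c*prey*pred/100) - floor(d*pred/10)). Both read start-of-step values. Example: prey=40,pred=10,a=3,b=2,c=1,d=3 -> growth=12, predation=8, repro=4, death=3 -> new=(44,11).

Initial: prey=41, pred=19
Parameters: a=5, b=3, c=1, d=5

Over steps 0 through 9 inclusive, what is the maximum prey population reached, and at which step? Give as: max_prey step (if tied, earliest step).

Answer: 87 9

Derivation:
Step 1: prey: 41+20-23=38; pred: 19+7-9=17
Step 2: prey: 38+19-19=38; pred: 17+6-8=15
Step 3: prey: 38+19-17=40; pred: 15+5-7=13
Step 4: prey: 40+20-15=45; pred: 13+5-6=12
Step 5: prey: 45+22-16=51; pred: 12+5-6=11
Step 6: prey: 51+25-16=60; pred: 11+5-5=11
Step 7: prey: 60+30-19=71; pred: 11+6-5=12
Step 8: prey: 71+35-25=81; pred: 12+8-6=14
Step 9: prey: 81+40-34=87; pred: 14+11-7=18
Max prey = 87 at step 9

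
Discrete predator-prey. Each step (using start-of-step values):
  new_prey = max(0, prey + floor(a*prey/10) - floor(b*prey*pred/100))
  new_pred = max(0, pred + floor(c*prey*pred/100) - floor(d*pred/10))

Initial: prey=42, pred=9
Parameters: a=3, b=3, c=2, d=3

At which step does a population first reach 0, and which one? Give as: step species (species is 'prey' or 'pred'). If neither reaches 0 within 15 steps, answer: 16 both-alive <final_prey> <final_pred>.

Answer: 16 both-alive 1 3

Derivation:
Step 1: prey: 42+12-11=43; pred: 9+7-2=14
Step 2: prey: 43+12-18=37; pred: 14+12-4=22
Step 3: prey: 37+11-24=24; pred: 22+16-6=32
Step 4: prey: 24+7-23=8; pred: 32+15-9=38
Step 5: prey: 8+2-9=1; pred: 38+6-11=33
Step 6: prey: 1+0-0=1; pred: 33+0-9=24
Step 7: prey: 1+0-0=1; pred: 24+0-7=17
Step 8: prey: 1+0-0=1; pred: 17+0-5=12
Step 9: prey: 1+0-0=1; pred: 12+0-3=9
Step 10: prey: 1+0-0=1; pred: 9+0-2=7
Step 11: prey: 1+0-0=1; pred: 7+0-2=5
Step 12: prey: 1+0-0=1; pred: 5+0-1=4
Step 13: prey: 1+0-0=1; pred: 4+0-1=3
Step 14: prey: 1+0-0=1; pred: 3+0-0=3
Steps 15-15: state stable at prey=1, pred=3 (no change)
No extinction within 15 steps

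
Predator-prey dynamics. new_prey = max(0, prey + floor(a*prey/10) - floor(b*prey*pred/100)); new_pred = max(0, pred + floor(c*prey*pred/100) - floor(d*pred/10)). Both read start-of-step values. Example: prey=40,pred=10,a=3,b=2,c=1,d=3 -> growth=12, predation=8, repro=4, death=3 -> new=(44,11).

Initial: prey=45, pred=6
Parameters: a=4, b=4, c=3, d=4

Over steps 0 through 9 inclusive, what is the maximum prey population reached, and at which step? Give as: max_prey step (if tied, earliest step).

Step 1: prey: 45+18-10=53; pred: 6+8-2=12
Step 2: prey: 53+21-25=49; pred: 12+19-4=27
Step 3: prey: 49+19-52=16; pred: 27+39-10=56
Step 4: prey: 16+6-35=0; pred: 56+26-22=60
Step 5: prey: 0+0-0=0; pred: 60+0-24=36
Step 6: prey: 0+0-0=0; pred: 36+0-14=22
Step 7: prey: 0+0-0=0; pred: 22+0-8=14
Step 8: prey: 0+0-0=0; pred: 14+0-5=9
Step 9: prey: 0+0-0=0; pred: 9+0-3=6
Max prey = 53 at step 1

Answer: 53 1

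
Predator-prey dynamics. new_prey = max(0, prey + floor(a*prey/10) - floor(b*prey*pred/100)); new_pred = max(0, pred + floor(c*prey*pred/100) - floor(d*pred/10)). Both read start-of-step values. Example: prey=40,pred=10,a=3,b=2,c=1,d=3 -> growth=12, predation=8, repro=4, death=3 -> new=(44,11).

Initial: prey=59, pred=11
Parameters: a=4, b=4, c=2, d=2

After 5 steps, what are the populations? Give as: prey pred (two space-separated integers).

Step 1: prey: 59+23-25=57; pred: 11+12-2=21
Step 2: prey: 57+22-47=32; pred: 21+23-4=40
Step 3: prey: 32+12-51=0; pred: 40+25-8=57
Step 4: prey: 0+0-0=0; pred: 57+0-11=46
Step 5: prey: 0+0-0=0; pred: 46+0-9=37

Answer: 0 37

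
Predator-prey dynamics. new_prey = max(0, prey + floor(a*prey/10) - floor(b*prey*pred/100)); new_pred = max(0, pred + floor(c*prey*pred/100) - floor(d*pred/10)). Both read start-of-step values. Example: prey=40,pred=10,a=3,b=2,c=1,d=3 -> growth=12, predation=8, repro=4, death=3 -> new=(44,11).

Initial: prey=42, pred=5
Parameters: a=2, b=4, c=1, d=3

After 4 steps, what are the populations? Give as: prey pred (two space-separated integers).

Step 1: prey: 42+8-8=42; pred: 5+2-1=6
Step 2: prey: 42+8-10=40; pred: 6+2-1=7
Step 3: prey: 40+8-11=37; pred: 7+2-2=7
Step 4: prey: 37+7-10=34; pred: 7+2-2=7

Answer: 34 7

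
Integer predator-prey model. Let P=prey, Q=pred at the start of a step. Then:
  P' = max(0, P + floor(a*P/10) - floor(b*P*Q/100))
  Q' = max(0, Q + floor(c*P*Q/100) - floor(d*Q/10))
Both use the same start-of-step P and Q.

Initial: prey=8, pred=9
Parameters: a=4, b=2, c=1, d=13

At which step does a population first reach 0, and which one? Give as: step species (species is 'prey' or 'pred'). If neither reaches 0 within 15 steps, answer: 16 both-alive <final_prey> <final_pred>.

Answer: 1 pred

Derivation:
Step 1: prey: 8+3-1=10; pred: 9+0-11=0
First extinction: pred at step 1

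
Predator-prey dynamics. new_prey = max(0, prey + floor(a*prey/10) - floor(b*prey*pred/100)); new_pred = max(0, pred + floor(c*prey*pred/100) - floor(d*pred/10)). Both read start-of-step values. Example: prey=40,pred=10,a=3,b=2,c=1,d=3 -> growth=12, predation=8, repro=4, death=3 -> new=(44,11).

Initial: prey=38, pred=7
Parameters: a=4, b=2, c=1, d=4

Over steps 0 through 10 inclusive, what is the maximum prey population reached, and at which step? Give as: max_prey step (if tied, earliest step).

Answer: 110 6

Derivation:
Step 1: prey: 38+15-5=48; pred: 7+2-2=7
Step 2: prey: 48+19-6=61; pred: 7+3-2=8
Step 3: prey: 61+24-9=76; pred: 8+4-3=9
Step 4: prey: 76+30-13=93; pred: 9+6-3=12
Step 5: prey: 93+37-22=108; pred: 12+11-4=19
Step 6: prey: 108+43-41=110; pred: 19+20-7=32
Step 7: prey: 110+44-70=84; pred: 32+35-12=55
Step 8: prey: 84+33-92=25; pred: 55+46-22=79
Step 9: prey: 25+10-39=0; pred: 79+19-31=67
Step 10: prey: 0+0-0=0; pred: 67+0-26=41
Max prey = 110 at step 6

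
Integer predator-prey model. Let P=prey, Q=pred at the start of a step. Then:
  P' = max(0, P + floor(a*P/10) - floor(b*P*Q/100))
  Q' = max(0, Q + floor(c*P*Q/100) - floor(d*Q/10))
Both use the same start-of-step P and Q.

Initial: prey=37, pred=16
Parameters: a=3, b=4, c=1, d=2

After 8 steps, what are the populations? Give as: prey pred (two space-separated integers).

Step 1: prey: 37+11-23=25; pred: 16+5-3=18
Step 2: prey: 25+7-18=14; pred: 18+4-3=19
Step 3: prey: 14+4-10=8; pred: 19+2-3=18
Step 4: prey: 8+2-5=5; pred: 18+1-3=16
Step 5: prey: 5+1-3=3; pred: 16+0-3=13
Step 6: prey: 3+0-1=2; pred: 13+0-2=11
Step 7: prey: 2+0-0=2; pred: 11+0-2=9
Step 8: prey: 2+0-0=2; pred: 9+0-1=8

Answer: 2 8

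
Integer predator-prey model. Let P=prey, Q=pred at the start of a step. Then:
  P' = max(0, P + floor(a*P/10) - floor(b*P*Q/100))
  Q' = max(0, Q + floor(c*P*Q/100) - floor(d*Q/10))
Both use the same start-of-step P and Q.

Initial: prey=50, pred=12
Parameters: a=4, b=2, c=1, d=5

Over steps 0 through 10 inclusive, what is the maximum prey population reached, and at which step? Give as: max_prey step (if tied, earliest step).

Step 1: prey: 50+20-12=58; pred: 12+6-6=12
Step 2: prey: 58+23-13=68; pred: 12+6-6=12
Step 3: prey: 68+27-16=79; pred: 12+8-6=14
Step 4: prey: 79+31-22=88; pred: 14+11-7=18
Step 5: prey: 88+35-31=92; pred: 18+15-9=24
Step 6: prey: 92+36-44=84; pred: 24+22-12=34
Step 7: prey: 84+33-57=60; pred: 34+28-17=45
Step 8: prey: 60+24-54=30; pred: 45+27-22=50
Step 9: prey: 30+12-30=12; pred: 50+15-25=40
Step 10: prey: 12+4-9=7; pred: 40+4-20=24
Max prey = 92 at step 5

Answer: 92 5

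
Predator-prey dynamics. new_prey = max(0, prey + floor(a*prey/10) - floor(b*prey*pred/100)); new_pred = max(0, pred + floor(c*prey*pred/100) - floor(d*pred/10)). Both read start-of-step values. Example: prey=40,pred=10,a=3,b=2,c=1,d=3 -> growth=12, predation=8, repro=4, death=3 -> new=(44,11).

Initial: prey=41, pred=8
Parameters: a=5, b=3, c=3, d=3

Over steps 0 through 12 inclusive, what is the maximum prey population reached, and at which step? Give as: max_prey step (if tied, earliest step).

Step 1: prey: 41+20-9=52; pred: 8+9-2=15
Step 2: prey: 52+26-23=55; pred: 15+23-4=34
Step 3: prey: 55+27-56=26; pred: 34+56-10=80
Step 4: prey: 26+13-62=0; pred: 80+62-24=118
Step 5: prey: 0+0-0=0; pred: 118+0-35=83
Step 6: prey: 0+0-0=0; pred: 83+0-24=59
Step 7: prey: 0+0-0=0; pred: 59+0-17=42
Step 8: prey: 0+0-0=0; pred: 42+0-12=30
Step 9: prey: 0+0-0=0; pred: 30+0-9=21
Step 10: prey: 0+0-0=0; pred: 21+0-6=15
Step 11: prey: 0+0-0=0; pred: 15+0-4=11
Step 12: prey: 0+0-0=0; pred: 11+0-3=8
Max prey = 55 at step 2

Answer: 55 2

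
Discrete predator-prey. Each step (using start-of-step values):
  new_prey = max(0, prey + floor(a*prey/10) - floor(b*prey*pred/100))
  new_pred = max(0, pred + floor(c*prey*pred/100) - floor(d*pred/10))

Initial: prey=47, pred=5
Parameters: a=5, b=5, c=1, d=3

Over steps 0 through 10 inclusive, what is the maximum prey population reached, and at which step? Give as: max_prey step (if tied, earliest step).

Answer: 78 3

Derivation:
Step 1: prey: 47+23-11=59; pred: 5+2-1=6
Step 2: prey: 59+29-17=71; pred: 6+3-1=8
Step 3: prey: 71+35-28=78; pred: 8+5-2=11
Step 4: prey: 78+39-42=75; pred: 11+8-3=16
Step 5: prey: 75+37-60=52; pred: 16+12-4=24
Step 6: prey: 52+26-62=16; pred: 24+12-7=29
Step 7: prey: 16+8-23=1; pred: 29+4-8=25
Step 8: prey: 1+0-1=0; pred: 25+0-7=18
Step 9: prey: 0+0-0=0; pred: 18+0-5=13
Step 10: prey: 0+0-0=0; pred: 13+0-3=10
Max prey = 78 at step 3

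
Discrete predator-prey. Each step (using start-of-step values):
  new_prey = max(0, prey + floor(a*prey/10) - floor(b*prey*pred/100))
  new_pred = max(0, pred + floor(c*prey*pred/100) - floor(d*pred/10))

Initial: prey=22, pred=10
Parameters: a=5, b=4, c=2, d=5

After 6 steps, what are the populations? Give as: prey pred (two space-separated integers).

Answer: 38 17

Derivation:
Step 1: prey: 22+11-8=25; pred: 10+4-5=9
Step 2: prey: 25+12-9=28; pred: 9+4-4=9
Step 3: prey: 28+14-10=32; pred: 9+5-4=10
Step 4: prey: 32+16-12=36; pred: 10+6-5=11
Step 5: prey: 36+18-15=39; pred: 11+7-5=13
Step 6: prey: 39+19-20=38; pred: 13+10-6=17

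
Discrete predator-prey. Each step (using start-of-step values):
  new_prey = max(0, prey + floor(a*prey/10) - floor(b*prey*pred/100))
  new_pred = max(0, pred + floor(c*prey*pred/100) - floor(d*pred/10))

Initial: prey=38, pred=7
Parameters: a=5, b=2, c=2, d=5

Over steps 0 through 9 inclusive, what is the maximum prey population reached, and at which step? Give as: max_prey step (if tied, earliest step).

Answer: 84 3

Derivation:
Step 1: prey: 38+19-5=52; pred: 7+5-3=9
Step 2: prey: 52+26-9=69; pred: 9+9-4=14
Step 3: prey: 69+34-19=84; pred: 14+19-7=26
Step 4: prey: 84+42-43=83; pred: 26+43-13=56
Step 5: prey: 83+41-92=32; pred: 56+92-28=120
Step 6: prey: 32+16-76=0; pred: 120+76-60=136
Step 7: prey: 0+0-0=0; pred: 136+0-68=68
Step 8: prey: 0+0-0=0; pred: 68+0-34=34
Step 9: prey: 0+0-0=0; pred: 34+0-17=17
Max prey = 84 at step 3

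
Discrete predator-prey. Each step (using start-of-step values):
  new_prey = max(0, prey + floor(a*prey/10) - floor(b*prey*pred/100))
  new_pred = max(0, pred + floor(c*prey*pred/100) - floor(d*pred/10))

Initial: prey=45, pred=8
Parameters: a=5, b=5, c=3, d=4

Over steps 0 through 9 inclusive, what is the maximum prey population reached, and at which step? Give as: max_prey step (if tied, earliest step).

Answer: 49 1

Derivation:
Step 1: prey: 45+22-18=49; pred: 8+10-3=15
Step 2: prey: 49+24-36=37; pred: 15+22-6=31
Step 3: prey: 37+18-57=0; pred: 31+34-12=53
Step 4: prey: 0+0-0=0; pred: 53+0-21=32
Step 5: prey: 0+0-0=0; pred: 32+0-12=20
Step 6: prey: 0+0-0=0; pred: 20+0-8=12
Step 7: prey: 0+0-0=0; pred: 12+0-4=8
Step 8: prey: 0+0-0=0; pred: 8+0-3=5
Step 9: prey: 0+0-0=0; pred: 5+0-2=3
Max prey = 49 at step 1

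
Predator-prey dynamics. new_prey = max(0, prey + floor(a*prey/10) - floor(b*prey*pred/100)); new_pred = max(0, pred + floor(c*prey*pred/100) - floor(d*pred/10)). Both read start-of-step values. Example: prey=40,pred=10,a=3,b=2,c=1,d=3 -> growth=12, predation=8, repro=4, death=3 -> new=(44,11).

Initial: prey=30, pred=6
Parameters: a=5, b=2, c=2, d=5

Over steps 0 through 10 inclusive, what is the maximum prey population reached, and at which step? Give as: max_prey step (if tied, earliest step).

Answer: 97 4

Derivation:
Step 1: prey: 30+15-3=42; pred: 6+3-3=6
Step 2: prey: 42+21-5=58; pred: 6+5-3=8
Step 3: prey: 58+29-9=78; pred: 8+9-4=13
Step 4: prey: 78+39-20=97; pred: 13+20-6=27
Step 5: prey: 97+48-52=93; pred: 27+52-13=66
Step 6: prey: 93+46-122=17; pred: 66+122-33=155
Step 7: prey: 17+8-52=0; pred: 155+52-77=130
Step 8: prey: 0+0-0=0; pred: 130+0-65=65
Step 9: prey: 0+0-0=0; pred: 65+0-32=33
Step 10: prey: 0+0-0=0; pred: 33+0-16=17
Max prey = 97 at step 4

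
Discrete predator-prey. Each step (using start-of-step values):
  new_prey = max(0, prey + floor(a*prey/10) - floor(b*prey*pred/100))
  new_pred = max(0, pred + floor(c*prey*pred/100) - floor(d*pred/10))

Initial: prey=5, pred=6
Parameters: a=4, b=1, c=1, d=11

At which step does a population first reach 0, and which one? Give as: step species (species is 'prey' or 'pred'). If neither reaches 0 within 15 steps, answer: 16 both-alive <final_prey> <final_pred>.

Answer: 1 pred

Derivation:
Step 1: prey: 5+2-0=7; pred: 6+0-6=0
First extinction: pred at step 1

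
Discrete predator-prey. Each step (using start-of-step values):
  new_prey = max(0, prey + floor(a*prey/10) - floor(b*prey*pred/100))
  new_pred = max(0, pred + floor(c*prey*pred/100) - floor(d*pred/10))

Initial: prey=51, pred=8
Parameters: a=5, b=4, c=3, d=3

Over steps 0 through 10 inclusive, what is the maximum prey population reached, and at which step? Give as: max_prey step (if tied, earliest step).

Answer: 60 1

Derivation:
Step 1: prey: 51+25-16=60; pred: 8+12-2=18
Step 2: prey: 60+30-43=47; pred: 18+32-5=45
Step 3: prey: 47+23-84=0; pred: 45+63-13=95
Step 4: prey: 0+0-0=0; pred: 95+0-28=67
Step 5: prey: 0+0-0=0; pred: 67+0-20=47
Step 6: prey: 0+0-0=0; pred: 47+0-14=33
Step 7: prey: 0+0-0=0; pred: 33+0-9=24
Step 8: prey: 0+0-0=0; pred: 24+0-7=17
Step 9: prey: 0+0-0=0; pred: 17+0-5=12
Step 10: prey: 0+0-0=0; pred: 12+0-3=9
Max prey = 60 at step 1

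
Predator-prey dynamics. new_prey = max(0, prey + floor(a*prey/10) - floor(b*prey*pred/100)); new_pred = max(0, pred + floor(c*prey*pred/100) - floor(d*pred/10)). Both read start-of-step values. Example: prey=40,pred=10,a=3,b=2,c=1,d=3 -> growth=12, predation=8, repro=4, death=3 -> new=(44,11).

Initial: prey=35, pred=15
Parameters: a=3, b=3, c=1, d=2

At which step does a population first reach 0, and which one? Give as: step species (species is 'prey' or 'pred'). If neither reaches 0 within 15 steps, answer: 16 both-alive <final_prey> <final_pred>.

Step 1: prey: 35+10-15=30; pred: 15+5-3=17
Step 2: prey: 30+9-15=24; pred: 17+5-3=19
Step 3: prey: 24+7-13=18; pred: 19+4-3=20
Step 4: prey: 18+5-10=13; pred: 20+3-4=19
Step 5: prey: 13+3-7=9; pred: 19+2-3=18
Step 6: prey: 9+2-4=7; pred: 18+1-3=16
Step 7: prey: 7+2-3=6; pred: 16+1-3=14
Step 8: prey: 6+1-2=5; pred: 14+0-2=12
Step 9: prey: 5+1-1=5; pred: 12+0-2=10
Step 10: prey: 5+1-1=5; pred: 10+0-2=8
Step 11: prey: 5+1-1=5; pred: 8+0-1=7
Step 12: prey: 5+1-1=5; pred: 7+0-1=6
Step 13: prey: 5+1-0=6; pred: 6+0-1=5
Step 14: prey: 6+1-0=7; pred: 5+0-1=4
Step 15: prey: 7+2-0=9; pred: 4+0-0=4
No extinction within 15 steps

Answer: 16 both-alive 9 4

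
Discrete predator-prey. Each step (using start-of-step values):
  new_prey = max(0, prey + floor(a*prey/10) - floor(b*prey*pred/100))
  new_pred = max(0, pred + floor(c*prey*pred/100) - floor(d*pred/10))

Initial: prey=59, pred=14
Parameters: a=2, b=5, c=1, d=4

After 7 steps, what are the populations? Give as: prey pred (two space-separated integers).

Step 1: prey: 59+11-41=29; pred: 14+8-5=17
Step 2: prey: 29+5-24=10; pred: 17+4-6=15
Step 3: prey: 10+2-7=5; pred: 15+1-6=10
Step 4: prey: 5+1-2=4; pred: 10+0-4=6
Step 5: prey: 4+0-1=3; pred: 6+0-2=4
Step 6: prey: 3+0-0=3; pred: 4+0-1=3
Step 7: prey: 3+0-0=3; pred: 3+0-1=2

Answer: 3 2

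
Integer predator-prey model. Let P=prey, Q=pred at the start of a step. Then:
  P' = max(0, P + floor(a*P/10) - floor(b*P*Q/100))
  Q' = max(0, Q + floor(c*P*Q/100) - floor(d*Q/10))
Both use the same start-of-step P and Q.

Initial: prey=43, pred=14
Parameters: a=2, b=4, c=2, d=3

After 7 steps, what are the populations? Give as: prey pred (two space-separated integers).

Step 1: prey: 43+8-24=27; pred: 14+12-4=22
Step 2: prey: 27+5-23=9; pred: 22+11-6=27
Step 3: prey: 9+1-9=1; pred: 27+4-8=23
Step 4: prey: 1+0-0=1; pred: 23+0-6=17
Step 5: prey: 1+0-0=1; pred: 17+0-5=12
Step 6: prey: 1+0-0=1; pred: 12+0-3=9
Step 7: prey: 1+0-0=1; pred: 9+0-2=7

Answer: 1 7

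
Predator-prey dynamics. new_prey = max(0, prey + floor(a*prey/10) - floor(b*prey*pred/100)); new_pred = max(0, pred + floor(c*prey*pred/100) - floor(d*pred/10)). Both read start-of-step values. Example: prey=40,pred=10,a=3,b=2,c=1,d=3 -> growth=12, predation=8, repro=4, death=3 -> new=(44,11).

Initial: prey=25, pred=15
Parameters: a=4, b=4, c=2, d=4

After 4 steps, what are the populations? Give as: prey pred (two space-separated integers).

Step 1: prey: 25+10-15=20; pred: 15+7-6=16
Step 2: prey: 20+8-12=16; pred: 16+6-6=16
Step 3: prey: 16+6-10=12; pred: 16+5-6=15
Step 4: prey: 12+4-7=9; pred: 15+3-6=12

Answer: 9 12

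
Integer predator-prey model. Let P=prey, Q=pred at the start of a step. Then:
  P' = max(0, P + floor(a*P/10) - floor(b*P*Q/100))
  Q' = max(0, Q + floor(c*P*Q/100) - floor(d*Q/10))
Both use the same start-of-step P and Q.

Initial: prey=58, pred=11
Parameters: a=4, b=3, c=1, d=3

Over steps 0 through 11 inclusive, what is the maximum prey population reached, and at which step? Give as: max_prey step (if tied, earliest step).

Answer: 62 1

Derivation:
Step 1: prey: 58+23-19=62; pred: 11+6-3=14
Step 2: prey: 62+24-26=60; pred: 14+8-4=18
Step 3: prey: 60+24-32=52; pred: 18+10-5=23
Step 4: prey: 52+20-35=37; pred: 23+11-6=28
Step 5: prey: 37+14-31=20; pred: 28+10-8=30
Step 6: prey: 20+8-18=10; pred: 30+6-9=27
Step 7: prey: 10+4-8=6; pred: 27+2-8=21
Step 8: prey: 6+2-3=5; pred: 21+1-6=16
Step 9: prey: 5+2-2=5; pred: 16+0-4=12
Step 10: prey: 5+2-1=6; pred: 12+0-3=9
Step 11: prey: 6+2-1=7; pred: 9+0-2=7
Max prey = 62 at step 1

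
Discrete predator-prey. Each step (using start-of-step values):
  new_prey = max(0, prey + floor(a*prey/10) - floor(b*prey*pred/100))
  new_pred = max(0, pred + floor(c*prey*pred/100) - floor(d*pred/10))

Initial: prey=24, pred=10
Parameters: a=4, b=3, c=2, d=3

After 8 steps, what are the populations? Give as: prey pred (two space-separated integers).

Answer: 5 23

Derivation:
Step 1: prey: 24+9-7=26; pred: 10+4-3=11
Step 2: prey: 26+10-8=28; pred: 11+5-3=13
Step 3: prey: 28+11-10=29; pred: 13+7-3=17
Step 4: prey: 29+11-14=26; pred: 17+9-5=21
Step 5: prey: 26+10-16=20; pred: 21+10-6=25
Step 6: prey: 20+8-15=13; pred: 25+10-7=28
Step 7: prey: 13+5-10=8; pred: 28+7-8=27
Step 8: prey: 8+3-6=5; pred: 27+4-8=23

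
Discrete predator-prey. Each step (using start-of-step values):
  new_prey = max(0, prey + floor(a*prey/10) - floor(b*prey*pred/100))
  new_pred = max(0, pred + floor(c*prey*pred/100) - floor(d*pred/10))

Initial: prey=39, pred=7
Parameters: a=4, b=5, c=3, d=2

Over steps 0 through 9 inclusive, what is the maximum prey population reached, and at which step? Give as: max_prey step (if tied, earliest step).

Step 1: prey: 39+15-13=41; pred: 7+8-1=14
Step 2: prey: 41+16-28=29; pred: 14+17-2=29
Step 3: prey: 29+11-42=0; pred: 29+25-5=49
Step 4: prey: 0+0-0=0; pred: 49+0-9=40
Step 5: prey: 0+0-0=0; pred: 40+0-8=32
Step 6: prey: 0+0-0=0; pred: 32+0-6=26
Step 7: prey: 0+0-0=0; pred: 26+0-5=21
Step 8: prey: 0+0-0=0; pred: 21+0-4=17
Step 9: prey: 0+0-0=0; pred: 17+0-3=14
Max prey = 41 at step 1

Answer: 41 1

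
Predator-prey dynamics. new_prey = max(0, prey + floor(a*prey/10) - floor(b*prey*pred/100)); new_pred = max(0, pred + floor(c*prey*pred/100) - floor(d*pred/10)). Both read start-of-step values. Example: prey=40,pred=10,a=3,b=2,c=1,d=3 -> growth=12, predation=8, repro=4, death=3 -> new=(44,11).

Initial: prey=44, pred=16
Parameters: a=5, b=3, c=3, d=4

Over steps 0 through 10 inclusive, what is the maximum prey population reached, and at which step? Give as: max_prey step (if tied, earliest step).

Step 1: prey: 44+22-21=45; pred: 16+21-6=31
Step 2: prey: 45+22-41=26; pred: 31+41-12=60
Step 3: prey: 26+13-46=0; pred: 60+46-24=82
Step 4: prey: 0+0-0=0; pred: 82+0-32=50
Step 5: prey: 0+0-0=0; pred: 50+0-20=30
Step 6: prey: 0+0-0=0; pred: 30+0-12=18
Step 7: prey: 0+0-0=0; pred: 18+0-7=11
Step 8: prey: 0+0-0=0; pred: 11+0-4=7
Step 9: prey: 0+0-0=0; pred: 7+0-2=5
Step 10: prey: 0+0-0=0; pred: 5+0-2=3
Max prey = 45 at step 1

Answer: 45 1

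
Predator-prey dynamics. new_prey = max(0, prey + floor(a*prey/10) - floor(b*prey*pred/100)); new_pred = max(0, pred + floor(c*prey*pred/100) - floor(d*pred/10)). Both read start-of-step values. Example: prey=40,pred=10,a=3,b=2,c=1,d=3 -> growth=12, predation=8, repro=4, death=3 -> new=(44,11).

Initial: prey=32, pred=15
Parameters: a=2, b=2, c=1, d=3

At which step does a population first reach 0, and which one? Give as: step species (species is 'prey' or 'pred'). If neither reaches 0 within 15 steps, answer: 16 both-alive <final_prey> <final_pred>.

Step 1: prey: 32+6-9=29; pred: 15+4-4=15
Step 2: prey: 29+5-8=26; pred: 15+4-4=15
Step 3: prey: 26+5-7=24; pred: 15+3-4=14
Step 4: prey: 24+4-6=22; pred: 14+3-4=13
Step 5: prey: 22+4-5=21; pred: 13+2-3=12
Step 6: prey: 21+4-5=20; pred: 12+2-3=11
Step 7: prey: 20+4-4=20; pred: 11+2-3=10
Step 8: prey: 20+4-4=20; pred: 10+2-3=9
Step 9: prey: 20+4-3=21; pred: 9+1-2=8
Step 10: prey: 21+4-3=22; pred: 8+1-2=7
Step 11: prey: 22+4-3=23; pred: 7+1-2=6
Step 12: prey: 23+4-2=25; pred: 6+1-1=6
Step 13: prey: 25+5-3=27; pred: 6+1-1=6
Step 14: prey: 27+5-3=29; pred: 6+1-1=6
Step 15: prey: 29+5-3=31; pred: 6+1-1=6
No extinction within 15 steps

Answer: 16 both-alive 31 6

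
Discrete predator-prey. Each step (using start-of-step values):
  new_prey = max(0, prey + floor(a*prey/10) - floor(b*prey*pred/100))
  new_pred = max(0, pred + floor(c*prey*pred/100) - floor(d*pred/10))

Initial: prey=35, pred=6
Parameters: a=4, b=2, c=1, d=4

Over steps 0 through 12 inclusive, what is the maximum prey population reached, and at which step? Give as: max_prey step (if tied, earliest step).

Step 1: prey: 35+14-4=45; pred: 6+2-2=6
Step 2: prey: 45+18-5=58; pred: 6+2-2=6
Step 3: prey: 58+23-6=75; pred: 6+3-2=7
Step 4: prey: 75+30-10=95; pred: 7+5-2=10
Step 5: prey: 95+38-19=114; pred: 10+9-4=15
Step 6: prey: 114+45-34=125; pred: 15+17-6=26
Step 7: prey: 125+50-65=110; pred: 26+32-10=48
Step 8: prey: 110+44-105=49; pred: 48+52-19=81
Step 9: prey: 49+19-79=0; pred: 81+39-32=88
Step 10: prey: 0+0-0=0; pred: 88+0-35=53
Step 11: prey: 0+0-0=0; pred: 53+0-21=32
Step 12: prey: 0+0-0=0; pred: 32+0-12=20
Max prey = 125 at step 6

Answer: 125 6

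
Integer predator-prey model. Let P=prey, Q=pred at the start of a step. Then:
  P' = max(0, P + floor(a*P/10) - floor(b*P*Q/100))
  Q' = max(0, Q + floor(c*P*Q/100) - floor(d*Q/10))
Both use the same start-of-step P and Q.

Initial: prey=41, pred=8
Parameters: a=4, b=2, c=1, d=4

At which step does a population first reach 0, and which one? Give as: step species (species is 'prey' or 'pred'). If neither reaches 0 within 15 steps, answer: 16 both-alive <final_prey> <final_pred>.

Step 1: prey: 41+16-6=51; pred: 8+3-3=8
Step 2: prey: 51+20-8=63; pred: 8+4-3=9
Step 3: prey: 63+25-11=77; pred: 9+5-3=11
Step 4: prey: 77+30-16=91; pred: 11+8-4=15
Step 5: prey: 91+36-27=100; pred: 15+13-6=22
Step 6: prey: 100+40-44=96; pred: 22+22-8=36
Step 7: prey: 96+38-69=65; pred: 36+34-14=56
Step 8: prey: 65+26-72=19; pred: 56+36-22=70
Step 9: prey: 19+7-26=0; pred: 70+13-28=55
First extinction: prey at step 9

Answer: 9 prey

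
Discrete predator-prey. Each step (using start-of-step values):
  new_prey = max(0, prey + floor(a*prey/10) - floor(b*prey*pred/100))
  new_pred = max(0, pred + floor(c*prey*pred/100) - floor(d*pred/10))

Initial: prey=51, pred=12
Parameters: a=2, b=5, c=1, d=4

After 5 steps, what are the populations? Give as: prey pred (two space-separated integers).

Answer: 6 4

Derivation:
Step 1: prey: 51+10-30=31; pred: 12+6-4=14
Step 2: prey: 31+6-21=16; pred: 14+4-5=13
Step 3: prey: 16+3-10=9; pred: 13+2-5=10
Step 4: prey: 9+1-4=6; pred: 10+0-4=6
Step 5: prey: 6+1-1=6; pred: 6+0-2=4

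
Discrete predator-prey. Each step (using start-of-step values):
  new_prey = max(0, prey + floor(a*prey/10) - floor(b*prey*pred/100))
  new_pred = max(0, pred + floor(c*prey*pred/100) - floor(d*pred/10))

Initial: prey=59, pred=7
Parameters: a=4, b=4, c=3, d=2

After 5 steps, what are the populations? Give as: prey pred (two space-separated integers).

Step 1: prey: 59+23-16=66; pred: 7+12-1=18
Step 2: prey: 66+26-47=45; pred: 18+35-3=50
Step 3: prey: 45+18-90=0; pred: 50+67-10=107
Step 4: prey: 0+0-0=0; pred: 107+0-21=86
Step 5: prey: 0+0-0=0; pred: 86+0-17=69

Answer: 0 69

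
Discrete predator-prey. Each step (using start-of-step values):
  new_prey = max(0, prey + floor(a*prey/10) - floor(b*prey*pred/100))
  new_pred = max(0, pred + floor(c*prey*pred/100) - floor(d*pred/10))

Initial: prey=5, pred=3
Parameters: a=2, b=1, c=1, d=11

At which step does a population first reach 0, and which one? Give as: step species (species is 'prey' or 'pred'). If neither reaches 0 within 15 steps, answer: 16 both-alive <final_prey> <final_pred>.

Answer: 1 pred

Derivation:
Step 1: prey: 5+1-0=6; pred: 3+0-3=0
First extinction: pred at step 1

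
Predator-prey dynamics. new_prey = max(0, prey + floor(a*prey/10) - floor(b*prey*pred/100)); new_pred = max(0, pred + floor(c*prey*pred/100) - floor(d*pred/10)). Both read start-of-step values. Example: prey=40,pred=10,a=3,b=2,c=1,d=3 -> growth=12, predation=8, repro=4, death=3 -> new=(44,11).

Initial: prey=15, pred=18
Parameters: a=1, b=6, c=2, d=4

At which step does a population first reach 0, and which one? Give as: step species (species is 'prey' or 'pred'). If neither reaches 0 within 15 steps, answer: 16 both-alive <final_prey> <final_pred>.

Answer: 1 prey

Derivation:
Step 1: prey: 15+1-16=0; pred: 18+5-7=16
First extinction: prey at step 1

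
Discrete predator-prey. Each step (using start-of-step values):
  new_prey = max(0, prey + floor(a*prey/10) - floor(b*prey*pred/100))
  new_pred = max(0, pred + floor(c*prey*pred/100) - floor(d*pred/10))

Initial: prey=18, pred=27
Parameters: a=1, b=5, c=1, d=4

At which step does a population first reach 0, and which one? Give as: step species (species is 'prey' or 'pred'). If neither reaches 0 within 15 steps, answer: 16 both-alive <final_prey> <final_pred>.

Step 1: prey: 18+1-24=0; pred: 27+4-10=21
First extinction: prey at step 1

Answer: 1 prey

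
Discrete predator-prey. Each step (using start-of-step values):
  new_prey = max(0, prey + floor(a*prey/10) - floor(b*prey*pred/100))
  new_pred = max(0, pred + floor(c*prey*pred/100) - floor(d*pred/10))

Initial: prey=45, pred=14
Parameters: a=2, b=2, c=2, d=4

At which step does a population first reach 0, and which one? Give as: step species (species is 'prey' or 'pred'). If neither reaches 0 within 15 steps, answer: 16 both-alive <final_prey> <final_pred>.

Step 1: prey: 45+9-12=42; pred: 14+12-5=21
Step 2: prey: 42+8-17=33; pred: 21+17-8=30
Step 3: prey: 33+6-19=20; pred: 30+19-12=37
Step 4: prey: 20+4-14=10; pred: 37+14-14=37
Step 5: prey: 10+2-7=5; pred: 37+7-14=30
Step 6: prey: 5+1-3=3; pred: 30+3-12=21
Step 7: prey: 3+0-1=2; pred: 21+1-8=14
Step 8: prey: 2+0-0=2; pred: 14+0-5=9
Step 9: prey: 2+0-0=2; pred: 9+0-3=6
Step 10: prey: 2+0-0=2; pred: 6+0-2=4
Step 11: prey: 2+0-0=2; pred: 4+0-1=3
Step 12: prey: 2+0-0=2; pred: 3+0-1=2
Step 13: prey: 2+0-0=2; pred: 2+0-0=2
Steps 14-15: state stable at prey=2, pred=2 (no change)
No extinction within 15 steps

Answer: 16 both-alive 2 2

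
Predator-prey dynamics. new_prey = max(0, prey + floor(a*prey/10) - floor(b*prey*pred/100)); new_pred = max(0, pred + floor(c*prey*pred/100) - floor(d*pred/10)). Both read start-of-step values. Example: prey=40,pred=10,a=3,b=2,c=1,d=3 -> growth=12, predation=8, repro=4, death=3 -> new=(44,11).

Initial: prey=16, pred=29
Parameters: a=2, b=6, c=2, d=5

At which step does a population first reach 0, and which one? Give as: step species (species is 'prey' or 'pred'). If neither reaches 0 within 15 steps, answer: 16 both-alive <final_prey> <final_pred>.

Step 1: prey: 16+3-27=0; pred: 29+9-14=24
First extinction: prey at step 1

Answer: 1 prey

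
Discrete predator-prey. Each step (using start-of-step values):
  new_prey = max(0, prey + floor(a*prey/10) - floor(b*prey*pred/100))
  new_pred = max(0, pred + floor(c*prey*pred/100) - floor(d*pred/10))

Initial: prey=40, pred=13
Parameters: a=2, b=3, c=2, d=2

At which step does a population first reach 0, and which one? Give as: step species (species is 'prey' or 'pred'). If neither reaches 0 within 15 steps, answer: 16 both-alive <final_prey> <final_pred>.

Step 1: prey: 40+8-15=33; pred: 13+10-2=21
Step 2: prey: 33+6-20=19; pred: 21+13-4=30
Step 3: prey: 19+3-17=5; pred: 30+11-6=35
Step 4: prey: 5+1-5=1; pred: 35+3-7=31
Step 5: prey: 1+0-0=1; pred: 31+0-6=25
Step 6: prey: 1+0-0=1; pred: 25+0-5=20
Step 7: prey: 1+0-0=1; pred: 20+0-4=16
Step 8: prey: 1+0-0=1; pred: 16+0-3=13
Step 9: prey: 1+0-0=1; pred: 13+0-2=11
Step 10: prey: 1+0-0=1; pred: 11+0-2=9
Step 11: prey: 1+0-0=1; pred: 9+0-1=8
Step 12: prey: 1+0-0=1; pred: 8+0-1=7
Step 13: prey: 1+0-0=1; pred: 7+0-1=6
Step 14: prey: 1+0-0=1; pred: 6+0-1=5
Step 15: prey: 1+0-0=1; pred: 5+0-1=4
No extinction within 15 steps

Answer: 16 both-alive 1 4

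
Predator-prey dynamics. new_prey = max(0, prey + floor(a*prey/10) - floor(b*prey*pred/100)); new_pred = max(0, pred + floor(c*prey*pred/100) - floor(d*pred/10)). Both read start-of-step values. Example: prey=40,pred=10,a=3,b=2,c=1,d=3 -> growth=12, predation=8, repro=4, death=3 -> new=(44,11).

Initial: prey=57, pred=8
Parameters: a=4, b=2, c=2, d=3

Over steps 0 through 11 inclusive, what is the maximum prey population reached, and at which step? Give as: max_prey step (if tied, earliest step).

Step 1: prey: 57+22-9=70; pred: 8+9-2=15
Step 2: prey: 70+28-21=77; pred: 15+21-4=32
Step 3: prey: 77+30-49=58; pred: 32+49-9=72
Step 4: prey: 58+23-83=0; pred: 72+83-21=134
Step 5: prey: 0+0-0=0; pred: 134+0-40=94
Step 6: prey: 0+0-0=0; pred: 94+0-28=66
Step 7: prey: 0+0-0=0; pred: 66+0-19=47
Step 8: prey: 0+0-0=0; pred: 47+0-14=33
Step 9: prey: 0+0-0=0; pred: 33+0-9=24
Step 10: prey: 0+0-0=0; pred: 24+0-7=17
Step 11: prey: 0+0-0=0; pred: 17+0-5=12
Max prey = 77 at step 2

Answer: 77 2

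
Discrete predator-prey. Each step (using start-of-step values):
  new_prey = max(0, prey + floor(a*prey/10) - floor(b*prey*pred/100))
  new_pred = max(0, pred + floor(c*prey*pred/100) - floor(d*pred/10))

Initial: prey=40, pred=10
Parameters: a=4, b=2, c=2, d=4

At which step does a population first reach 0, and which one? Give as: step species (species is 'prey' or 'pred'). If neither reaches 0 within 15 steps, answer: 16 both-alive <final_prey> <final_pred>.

Answer: 6 prey

Derivation:
Step 1: prey: 40+16-8=48; pred: 10+8-4=14
Step 2: prey: 48+19-13=54; pred: 14+13-5=22
Step 3: prey: 54+21-23=52; pred: 22+23-8=37
Step 4: prey: 52+20-38=34; pred: 37+38-14=61
Step 5: prey: 34+13-41=6; pred: 61+41-24=78
Step 6: prey: 6+2-9=0; pred: 78+9-31=56
First extinction: prey at step 6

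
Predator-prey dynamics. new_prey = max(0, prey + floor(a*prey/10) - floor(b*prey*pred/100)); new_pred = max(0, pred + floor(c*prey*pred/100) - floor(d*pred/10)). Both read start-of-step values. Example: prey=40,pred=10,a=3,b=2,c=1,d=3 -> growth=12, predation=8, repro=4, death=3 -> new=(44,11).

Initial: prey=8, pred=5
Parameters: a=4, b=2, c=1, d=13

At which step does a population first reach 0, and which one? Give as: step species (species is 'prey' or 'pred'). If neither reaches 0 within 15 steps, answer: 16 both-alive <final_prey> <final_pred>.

Answer: 1 pred

Derivation:
Step 1: prey: 8+3-0=11; pred: 5+0-6=0
First extinction: pred at step 1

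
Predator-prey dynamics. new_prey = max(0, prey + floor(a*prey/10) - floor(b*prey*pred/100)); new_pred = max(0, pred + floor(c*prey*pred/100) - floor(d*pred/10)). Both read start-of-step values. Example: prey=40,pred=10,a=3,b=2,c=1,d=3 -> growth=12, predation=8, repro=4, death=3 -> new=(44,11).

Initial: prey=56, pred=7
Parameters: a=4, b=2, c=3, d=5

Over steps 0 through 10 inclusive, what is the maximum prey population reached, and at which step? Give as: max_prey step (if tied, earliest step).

Answer: 78 2

Derivation:
Step 1: prey: 56+22-7=71; pred: 7+11-3=15
Step 2: prey: 71+28-21=78; pred: 15+31-7=39
Step 3: prey: 78+31-60=49; pred: 39+91-19=111
Step 4: prey: 49+19-108=0; pred: 111+163-55=219
Step 5: prey: 0+0-0=0; pred: 219+0-109=110
Step 6: prey: 0+0-0=0; pred: 110+0-55=55
Step 7: prey: 0+0-0=0; pred: 55+0-27=28
Step 8: prey: 0+0-0=0; pred: 28+0-14=14
Step 9: prey: 0+0-0=0; pred: 14+0-7=7
Step 10: prey: 0+0-0=0; pred: 7+0-3=4
Max prey = 78 at step 2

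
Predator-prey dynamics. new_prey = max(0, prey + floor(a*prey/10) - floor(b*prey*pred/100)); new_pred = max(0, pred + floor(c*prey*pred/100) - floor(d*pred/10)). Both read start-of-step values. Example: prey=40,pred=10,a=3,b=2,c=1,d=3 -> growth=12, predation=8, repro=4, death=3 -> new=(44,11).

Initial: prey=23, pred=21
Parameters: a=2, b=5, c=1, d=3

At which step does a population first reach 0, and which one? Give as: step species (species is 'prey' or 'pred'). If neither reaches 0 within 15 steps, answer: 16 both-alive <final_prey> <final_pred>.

Step 1: prey: 23+4-24=3; pred: 21+4-6=19
Step 2: prey: 3+0-2=1; pred: 19+0-5=14
Step 3: prey: 1+0-0=1; pred: 14+0-4=10
Step 4: prey: 1+0-0=1; pred: 10+0-3=7
Step 5: prey: 1+0-0=1; pred: 7+0-2=5
Step 6: prey: 1+0-0=1; pred: 5+0-1=4
Step 7: prey: 1+0-0=1; pred: 4+0-1=3
Step 8: prey: 1+0-0=1; pred: 3+0-0=3
Steps 9-15: state stable at prey=1, pred=3 (no change)
No extinction within 15 steps

Answer: 16 both-alive 1 3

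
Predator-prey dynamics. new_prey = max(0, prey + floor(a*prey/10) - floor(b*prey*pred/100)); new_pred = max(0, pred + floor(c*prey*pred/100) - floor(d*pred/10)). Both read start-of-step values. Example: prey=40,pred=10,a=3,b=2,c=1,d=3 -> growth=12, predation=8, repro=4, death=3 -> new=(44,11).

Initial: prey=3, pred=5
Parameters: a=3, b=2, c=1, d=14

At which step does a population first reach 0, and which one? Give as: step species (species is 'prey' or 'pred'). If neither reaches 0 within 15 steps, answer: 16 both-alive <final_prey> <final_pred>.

Step 1: prey: 3+0-0=3; pred: 5+0-7=0
First extinction: pred at step 1

Answer: 1 pred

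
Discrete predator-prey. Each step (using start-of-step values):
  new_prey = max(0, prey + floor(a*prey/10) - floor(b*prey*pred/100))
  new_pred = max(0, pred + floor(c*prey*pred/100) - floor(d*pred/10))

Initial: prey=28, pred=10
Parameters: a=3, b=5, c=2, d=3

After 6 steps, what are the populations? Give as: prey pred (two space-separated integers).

Step 1: prey: 28+8-14=22; pred: 10+5-3=12
Step 2: prey: 22+6-13=15; pred: 12+5-3=14
Step 3: prey: 15+4-10=9; pred: 14+4-4=14
Step 4: prey: 9+2-6=5; pred: 14+2-4=12
Step 5: prey: 5+1-3=3; pred: 12+1-3=10
Step 6: prey: 3+0-1=2; pred: 10+0-3=7

Answer: 2 7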